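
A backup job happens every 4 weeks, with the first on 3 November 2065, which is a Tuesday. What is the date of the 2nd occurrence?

The 2nd occurrence is 1 interval after the first: 1 × 28 = 28 days after 3 November 2065.
November has 30 days — 27 days to the end of November leaves 1.
1 day into December → 1 December 2065.

1 December 2065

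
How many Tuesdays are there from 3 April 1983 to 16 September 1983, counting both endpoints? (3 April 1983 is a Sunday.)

24

3 April 1983 is a Sunday; the first Tuesday on or after it is 5 April 1983 (2 days later).
From 5 April 1983 to 16 September 1983: 25 + 31 + 30 + 31 + 31 + 16 = 164 days (rest of April, May, June, July, August, September).
164 ÷ 7 = 23 full weeks with remainder 3, so 23 more Tuesdays after the first → 24.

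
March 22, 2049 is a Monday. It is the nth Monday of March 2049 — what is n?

4th

Day 22 falls in week ⌈22/7⌉ of the month.
Days 1–7 hold the 1st Monday, 8–14 the 2nd, 15–21 the 3rd, 22–28 the 4th, 29–31 the 5th.
22 is in the range for the 4th.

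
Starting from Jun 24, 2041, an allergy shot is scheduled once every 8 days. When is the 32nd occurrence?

Feb 27, 2042

The 32nd occurrence is 31 intervals after the first: 31 × 8 = 248 days after Jun 24, 2041.
Jun has 30 days — 6 days to the end of Jun leaves 242.
Jul has 31 days (211 left).
Aug has 31 days (180 left).
Sep has 30 days (150 left).
Oct has 31 days (119 left).
Nov has 30 days (89 left).
Dec has 31 days (58 left).
Jan has 31 days (27 left).
27 days into Feb → Feb 27, 2042.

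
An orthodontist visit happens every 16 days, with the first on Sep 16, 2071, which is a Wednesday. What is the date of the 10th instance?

The 10th occurrence is 9 intervals after the first: 9 × 16 = 144 days after Sep 16, 2071.
Sep has 30 days — 14 days to the end of Sep leaves 130.
Oct has 31 days (99 left).
Nov has 30 days (69 left).
Dec has 31 days (38 left).
Jan has 31 days (7 left).
7 days into Feb → Feb 7, 2072.

Feb 7, 2072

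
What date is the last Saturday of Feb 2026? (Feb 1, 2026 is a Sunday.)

Feb 28, 2026

Feb 2026 begins on a Sunday, so the first Saturday is Feb 7 (6 days later).
Feb 2026 has 28 days. Adding weeks: 7, 14, 21, 28 — the last one ≤ 28 is the 28th.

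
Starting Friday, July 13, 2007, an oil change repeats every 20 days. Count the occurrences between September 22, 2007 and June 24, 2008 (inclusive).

14

Occurrences land 20·i days after July 13, 2007 for i = 0, 1, 2, …
September 22, 2007 is 71 days after the start; 71 ÷ 20 = 3 remainder 11; since the remainder is 11, round up to i = 4. First occurrence in the window: #5 on October 1, 2007 (4×20 = 80 days in).
June 24, 2008 is 347 days after the start; 347 ÷ 20 = 17 remainder 7. Last occurrence in the window: #18 on June 17, 2008.
Occurrences #5 through #18: 14 in total.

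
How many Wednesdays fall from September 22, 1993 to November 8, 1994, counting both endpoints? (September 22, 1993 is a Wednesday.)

59

September 22, 1993 is a Wednesday; the first Wednesday on or after it is September 22, 1993.
From September 22, 1993 to November 8, 1994: 100 + 312 = 412 days (rest of 1993, to November 8, 1994 in 1994).
412 ÷ 7 = 58 full weeks with remainder 6, so 58 more Wednesdays after the first → 59.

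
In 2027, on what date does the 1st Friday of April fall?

April 2, 2027

The first Friday of April 2027 is April 2.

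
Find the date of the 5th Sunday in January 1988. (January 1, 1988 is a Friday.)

January 1988 begins on a Friday, so the first Sunday is January 3 (2 days later).
The 5th Sunday is 4 weeks later: 3 + 28 = 31.

31 January 1988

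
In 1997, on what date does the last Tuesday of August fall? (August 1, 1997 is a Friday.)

August 1997 begins on a Friday, so the first Tuesday is August 5 (4 days later).
August 1997 has 31 days. Adding weeks: 5, 12, 19, 26 — the last one ≤ 31 is the 26th.

1997-08-26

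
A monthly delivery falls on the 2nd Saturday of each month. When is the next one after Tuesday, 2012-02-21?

February 2012 starts on a Wednesday; its first Saturday is the 4th, so the 2nd Saturday is the 11th — 2012-02-11.
That is not after 2012-02-21, so look at March 2012.
March 2012 starts on a Thursday; its first Saturday is the 3rd, so the 2nd Saturday is the 10th — 2012-03-10.

2012-03-10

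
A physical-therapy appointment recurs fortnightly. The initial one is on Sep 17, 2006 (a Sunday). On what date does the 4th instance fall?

Oct 29, 2006

The 4th occurrence is 3 intervals after the first: 3 × 14 = 42 days after Sep 17, 2006.
Sep has 30 days — 13 days to the end of Sep leaves 29.
29 days into Oct → Oct 29, 2006.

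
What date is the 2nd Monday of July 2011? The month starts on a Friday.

July 2011 begins on a Friday, so the first Monday is July 4 (3 days later).
The 2nd Monday is 1 weeks later: 4 + 7 = 11.

2011-07-11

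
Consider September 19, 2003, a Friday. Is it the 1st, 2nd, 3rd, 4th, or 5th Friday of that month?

3rd

Day 19 falls in week ⌈19/7⌉ of the month.
Days 1–7 hold the 1st Friday, 8–14 the 2nd, 15–21 the 3rd, 22–28 the 4th, 29–31 the 5th.
19 is in the range for the 3rd.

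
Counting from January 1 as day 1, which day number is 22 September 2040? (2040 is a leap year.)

Days in months before September: 31 + 29 + 31 + 30 + 31 + 30 + 31 + 31 = 244.
Plus 22 days into September → day 266.

266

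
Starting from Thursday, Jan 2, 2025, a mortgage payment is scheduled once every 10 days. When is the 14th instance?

May 12, 2025

The 14th occurrence is 13 intervals after the first: 13 × 10 = 130 days after Jan 2, 2025.
Jan has 31 days — 29 days to the end of Jan leaves 101.
Feb has 28 days (73 left).
Mar has 31 days (42 left).
Apr has 30 days (12 left).
12 days into May → May 12, 2025.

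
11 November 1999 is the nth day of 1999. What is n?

315

Days in months before November: 31 + 28 + 31 + 30 + 31 + 30 + 31 + 31 + 30 + 31 = 304.
Plus 11 days into November → day 315.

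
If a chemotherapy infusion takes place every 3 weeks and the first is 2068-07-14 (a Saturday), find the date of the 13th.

2069-03-23

The 13th occurrence is 12 intervals after the first: 12 × 21 = 252 days after 2068-07-14.
July has 31 days — 17 days to the end of July leaves 235.
August has 31 days (204 left).
September has 30 days (174 left).
October has 31 days (143 left).
November has 30 days (113 left).
December has 31 days (82 left).
January has 31 days (51 left).
February has 28 days (23 left).
23 days into March → 2069-03-23.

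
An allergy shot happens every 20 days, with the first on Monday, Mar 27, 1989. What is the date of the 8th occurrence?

The 8th occurrence is 7 intervals after the first: 7 × 20 = 140 days after Mar 27, 1989.
Mar has 31 days — 4 days to the end of Mar leaves 136.
Apr has 30 days (106 left).
May has 31 days (75 left).
Jun has 30 days (45 left).
Jul has 31 days (14 left).
14 days into Aug → Aug 14, 1989.

Aug 14, 1989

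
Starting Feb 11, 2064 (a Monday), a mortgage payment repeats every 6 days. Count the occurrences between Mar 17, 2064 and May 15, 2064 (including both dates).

10

Occurrences land 6·i days after Feb 11, 2064 for i = 0, 1, 2, …
Mar 17, 2064 is 35 days after the start; 35 ÷ 6 = 5 remainder 5; since the remainder is 5, round up to i = 6. First occurrence in the window: #7 on Mar 18, 2064 (6×6 = 36 days in).
May 15, 2064 is 94 days after the start; 94 ÷ 6 = 15 remainder 4. Last occurrence in the window: #16 on May 11, 2064.
Occurrences #7 through #16: 10 in total.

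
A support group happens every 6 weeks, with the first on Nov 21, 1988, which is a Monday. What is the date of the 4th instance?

The 4th occurrence is 3 intervals after the first: 3 × 42 = 126 days after Nov 21, 1988.
Nov has 30 days — 9 days to the end of Nov leaves 117.
Dec has 31 days (86 left).
Jan has 31 days (55 left).
Feb has 28 days (27 left).
27 days into Mar → Mar 27, 1989.

Mar 27, 1989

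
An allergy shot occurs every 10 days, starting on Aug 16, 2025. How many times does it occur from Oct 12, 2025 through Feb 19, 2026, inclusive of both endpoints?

13

Occurrences land 10·i days after Aug 16, 2025 for i = 0, 1, 2, …
Oct 12, 2025 is 57 days after the start; 57 ÷ 10 = 5 remainder 7; since the remainder is 7, round up to i = 6. First occurrence in the window: #7 on Oct 15, 2025 (6×10 = 60 days in).
Feb 19, 2026 is 187 days after the start; 187 ÷ 10 = 18 remainder 7. Last occurrence in the window: #19 on Feb 12, 2026.
Occurrences #7 through #19: 13 in total.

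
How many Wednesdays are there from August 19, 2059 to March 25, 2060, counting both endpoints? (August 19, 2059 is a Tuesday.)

August 19, 2059 is a Tuesday; the first Wednesday on or after it is August 20, 2059 (1 day later).
From August 20, 2059 to March 25, 2060: 11 + 30 + 31 + 30 + 31 + 31 + 29 + 25 = 218 days (rest of August, September, October, November, December, January, February, March).
218 ÷ 7 = 31 full weeks with remainder 1, so 31 more Wednesdays after the first → 32.

32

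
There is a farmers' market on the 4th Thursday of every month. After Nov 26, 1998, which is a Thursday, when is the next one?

Dec 24, 1998

Nov 1998 starts on a Sunday; its first Thursday is the 5th, so the 4th Thursday is the 26th — Nov 26, 1998.
That is not after Nov 26, 1998, so look at Dec 1998.
Dec 1998 starts on a Tuesday; its first Thursday is the 3rd, so the 4th Thursday is the 24th — Dec 24, 1998.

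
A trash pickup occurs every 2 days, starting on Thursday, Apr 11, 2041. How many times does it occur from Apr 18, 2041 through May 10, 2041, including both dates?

Occurrences land 2·i days after Apr 11, 2041 for i = 0, 1, 2, …
Apr 18, 2041 is 7 days after the start; 7 ÷ 2 = 3 remainder 1; since the remainder is 1, round up to i = 4. First occurrence in the window: #5 on Apr 19, 2041 (4×2 = 8 days in).
May 10, 2041 is 29 days after the start; 29 ÷ 2 = 14 remainder 1. Last occurrence in the window: #15 on May 9, 2041.
Occurrences #5 through #15: 11 in total.

11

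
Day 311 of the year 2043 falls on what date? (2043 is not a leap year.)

January has 31 days (311 − 31 = 280 remain).
February has 28 days (280 − 28 = 252 remain).
March has 31 days (252 − 31 = 221 remain).
April has 30 days (221 − 30 = 191 remain).
May has 31 days (191 − 31 = 160 remain).
June has 30 days (160 − 30 = 130 remain).
July has 31 days (130 − 31 = 99 remain).
August has 31 days (99 − 31 = 68 remain).
September has 30 days (68 − 30 = 38 remain).
October has 31 days (38 − 31 = 7 remain).
7 into November → November 7.

2043-11-07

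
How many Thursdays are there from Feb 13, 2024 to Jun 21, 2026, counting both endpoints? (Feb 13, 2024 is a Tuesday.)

Feb 13, 2024 is a Tuesday; the first Thursday on or after it is Feb 15, 2024 (2 days later).
From Feb 15, 2024 to Jun 21, 2026: 320 + 365 + 172 = 857 days (rest of 2024, 2025, to Jun 21, 2026 in 2026).
857 ÷ 7 = 122 full weeks with remainder 3, so 122 more Thursdays after the first → 123.

123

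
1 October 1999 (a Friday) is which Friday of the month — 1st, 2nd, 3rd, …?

Day 1 falls in week ⌈1/7⌉ of the month.
Days 1–7 hold the 1st Friday, 8–14 the 2nd, 15–21 the 3rd, 22–28 the 4th, 29–31 the 5th.
1 is in the range for the 1st.

1st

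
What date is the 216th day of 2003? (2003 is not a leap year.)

Aug 4, 2003

Jan has 31 days (216 − 31 = 185 remain).
Feb has 28 days (185 − 28 = 157 remain).
Mar has 31 days (157 − 31 = 126 remain).
Apr has 30 days (126 − 30 = 96 remain).
May has 31 days (96 − 31 = 65 remain).
Jun has 30 days (65 − 30 = 35 remain).
Jul has 31 days (35 − 31 = 4 remain).
4 into Aug → Aug 4.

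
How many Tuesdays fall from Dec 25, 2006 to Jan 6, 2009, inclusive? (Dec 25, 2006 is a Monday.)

107

Dec 25, 2006 is a Monday; the first Tuesday on or after it is Dec 26, 2006 (1 day later).
From Dec 26, 2006 to Jan 6, 2009: 5 + 365 + 366 + 6 = 742 days (rest of 2006, 2007, 2008, to Jan 6, 2009 in 2009).
742 ÷ 7 = 106 full weeks with remainder 0, so 106 more Tuesdays after the first → 107.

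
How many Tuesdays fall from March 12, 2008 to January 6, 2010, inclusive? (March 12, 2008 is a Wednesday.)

95

March 12, 2008 is a Wednesday; the first Tuesday on or after it is March 18, 2008 (6 days later).
From March 18, 2008 to January 6, 2010: 288 + 365 + 6 = 659 days (rest of 2008, 2009, to January 6, 2010 in 2010).
659 ÷ 7 = 94 full weeks with remainder 1, so 94 more Tuesdays after the first → 95.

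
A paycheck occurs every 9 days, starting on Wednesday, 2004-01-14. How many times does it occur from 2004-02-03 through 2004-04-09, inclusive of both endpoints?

7

Occurrences land 9·i days after 2004-01-14 for i = 0, 1, 2, …
2004-02-03 is 20 days after the start; 20 ÷ 9 = 2 remainder 2; since the remainder is 2, round up to i = 3. First occurrence in the window: #4 on 2004-02-10 (3×9 = 27 days in).
2004-04-09 is 86 days after the start; 86 ÷ 9 = 9 remainder 5. Last occurrence in the window: #10 on 2004-04-04.
Occurrences #4 through #10: 7 in total.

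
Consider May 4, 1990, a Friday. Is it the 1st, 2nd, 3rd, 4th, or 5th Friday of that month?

Day 4 falls in week ⌈4/7⌉ of the month.
Days 1–7 hold the 1st Friday, 8–14 the 2nd, 15–21 the 3rd, 22–28 the 4th, 29–31 the 5th.
4 is in the range for the 1st.

1st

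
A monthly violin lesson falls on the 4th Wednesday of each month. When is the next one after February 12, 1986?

February 1986 starts on a Saturday; its first Wednesday is the 5th, so the 4th Wednesday is the 26th — February 26, 1986.
February 26, 1986 is after February 12, 1986, so that is the next one.

February 26, 1986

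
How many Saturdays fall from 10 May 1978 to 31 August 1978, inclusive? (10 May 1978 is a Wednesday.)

16

10 May 1978 is a Wednesday; the first Saturday on or after it is 13 May 1978 (3 days later).
From 13 May 1978 to 31 August 1978: 18 + 30 + 31 + 31 = 110 days (rest of May, June, July, August).
110 ÷ 7 = 15 full weeks with remainder 5, so 15 more Saturdays after the first → 16.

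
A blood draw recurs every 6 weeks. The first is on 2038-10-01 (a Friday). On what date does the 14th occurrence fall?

The 14th occurrence is 13 intervals after the first: 13 × 42 = 546 days after 2038-10-01.
October has 31 days — 30 days to the end of October leaves 516.
From end of October to end of 2038 is 61 days (455 left).
2039 has 365 days (90 left).
January has 31 days (59 left).
February has 29 days (30 left).
30 days into March → 2040-03-30.

2040-03-30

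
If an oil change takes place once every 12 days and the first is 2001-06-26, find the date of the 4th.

The 4th occurrence is 3 intervals after the first: 3 × 12 = 36 days after 2001-06-26.
June has 30 days — 4 days to the end of June leaves 32.
July has 31 days (1 left).
1 day into August → 2001-08-01.

2001-08-01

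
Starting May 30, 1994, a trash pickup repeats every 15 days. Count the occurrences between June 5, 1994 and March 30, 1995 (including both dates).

20

Occurrences land 15·i days after May 30, 1994 for i = 0, 1, 2, …
June 5, 1994 is 6 days after the start; 6 ÷ 15 = 0 remainder 6; since the remainder is 6, round up to i = 1. First occurrence in the window: #2 on June 14, 1994 (1×15 = 15 days in).
March 30, 1995 is 304 days after the start; 304 ÷ 15 = 20 remainder 4. Last occurrence in the window: #21 on March 26, 1995.
Occurrences #2 through #21: 20 in total.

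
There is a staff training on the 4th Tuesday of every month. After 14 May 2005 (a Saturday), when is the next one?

24 May 2005

May 2005 starts on a Sunday; its first Tuesday is the 3rd, so the 4th Tuesday is the 24th — 24 May 2005.
24 May 2005 is after 14 May 2005, so that is the next one.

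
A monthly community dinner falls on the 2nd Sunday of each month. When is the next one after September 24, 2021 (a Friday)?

October 10, 2021

September 2021 starts on a Wednesday; its first Sunday is the 5th, so the 2nd Sunday is the 12th — September 12, 2021.
That is not after September 24, 2021, so look at October 2021.
October 2021 starts on a Friday; its first Sunday is the 3rd, so the 2nd Sunday is the 10th — October 10, 2021.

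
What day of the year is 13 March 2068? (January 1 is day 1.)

Days in months before March: 31 + 29 = 60.
Plus 13 days into March → day 73.

73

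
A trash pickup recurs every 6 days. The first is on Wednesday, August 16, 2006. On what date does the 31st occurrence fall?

February 12, 2007

The 31st occurrence is 30 intervals after the first: 30 × 6 = 180 days after August 16, 2006.
August has 31 days — 15 days to the end of August leaves 165.
September has 30 days (135 left).
October has 31 days (104 left).
November has 30 days (74 left).
December has 31 days (43 left).
January has 31 days (12 left).
12 days into February → February 12, 2007.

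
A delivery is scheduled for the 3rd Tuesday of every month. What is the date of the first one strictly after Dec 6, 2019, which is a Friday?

Dec 2019 starts on a Sunday; its first Tuesday is the 3rd, so the 3rd Tuesday is the 17th — Dec 17, 2019.
Dec 17, 2019 is after Dec 6, 2019, so that is the next one.

Dec 17, 2019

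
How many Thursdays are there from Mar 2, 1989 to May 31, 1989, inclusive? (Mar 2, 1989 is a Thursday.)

Mar 2, 1989 is a Thursday; the first Thursday on or after it is Mar 2, 1989.
From Mar 2, 1989 to May 31, 1989: 29 + 30 + 31 = 90 days (rest of Mar, Apr, May).
90 ÷ 7 = 12 full weeks with remainder 6, so 12 more Thursdays after the first → 13.

13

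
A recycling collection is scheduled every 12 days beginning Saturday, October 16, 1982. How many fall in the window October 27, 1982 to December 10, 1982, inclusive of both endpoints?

4

Occurrences land 12·i days after October 16, 1982 for i = 0, 1, 2, …
October 27, 1982 is 11 days after the start; 11 ÷ 12 = 0 remainder 11; since the remainder is 11, round up to i = 1. First occurrence in the window: #2 on October 28, 1982 (1×12 = 12 days in).
December 10, 1982 is 55 days after the start; 55 ÷ 12 = 4 remainder 7. Last occurrence in the window: #5 on December 3, 1982.
Occurrences #2 through #5: 4 in total.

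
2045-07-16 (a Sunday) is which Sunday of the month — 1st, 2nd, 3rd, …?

3rd

Day 16 falls in week ⌈16/7⌉ of the month.
Days 1–7 hold the 1st Sunday, 8–14 the 2nd, 15–21 the 3rd, 22–28 the 4th, 29–31 the 5th.
16 is in the range for the 3rd.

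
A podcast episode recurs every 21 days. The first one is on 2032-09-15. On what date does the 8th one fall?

The 8th occurrence is 7 intervals after the first: 7 × 21 = 147 days after 2032-09-15.
September has 30 days — 15 days to the end of September leaves 132.
October has 31 days (101 left).
November has 30 days (71 left).
December has 31 days (40 left).
January has 31 days (9 left).
9 days into February → 2033-02-09.

2033-02-09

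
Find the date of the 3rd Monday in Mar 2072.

Mar 21, 2072

Mar 2072 begins on a Tuesday, so the first Monday is Mar 7 (6 days later).
The 3rd Monday is 2 weeks later: 7 + 14 = 21.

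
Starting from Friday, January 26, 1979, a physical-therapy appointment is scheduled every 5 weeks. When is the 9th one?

The 9th occurrence is 8 intervals after the first: 8 × 35 = 280 days after January 26, 1979.
January has 31 days — 5 days to the end of January leaves 275.
February has 28 days (247 left).
March has 31 days (216 left).
April has 30 days (186 left).
May has 31 days (155 left).
June has 30 days (125 left).
July has 31 days (94 left).
August has 31 days (63 left).
September has 30 days (33 left).
October has 31 days (2 left).
2 days into November → November 2, 1979.

November 2, 1979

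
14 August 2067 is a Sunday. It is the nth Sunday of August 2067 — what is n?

2nd

Day 14 falls in week ⌈14/7⌉ of the month.
Days 1–7 hold the 1st Sunday, 8–14 the 2nd, 15–21 the 3rd, 22–28 the 4th, 29–31 the 5th.
14 is in the range for the 2nd.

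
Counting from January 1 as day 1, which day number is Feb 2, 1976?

Days in months before Feb: 31 = 31.
Plus 2 days into Feb → day 33.

33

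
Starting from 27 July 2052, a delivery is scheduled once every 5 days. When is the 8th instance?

31 August 2052

The 8th occurrence is 7 intervals after the first: 7 × 5 = 35 days after 27 July 2052.
July has 31 days — 4 days to the end of July leaves 31.
31 days into August → 31 August 2052.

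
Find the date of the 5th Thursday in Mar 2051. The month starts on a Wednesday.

Mar 30, 2051

Mar 2051 begins on a Wednesday, so the first Thursday is Mar 2 (1 day later).
The 5th Thursday is 4 weeks later: 2 + 28 = 30.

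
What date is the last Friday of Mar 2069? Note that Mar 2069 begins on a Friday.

Mar 2069 begins on a Friday, so the first Friday is Mar 1.
Mar 2069 has 31 days. Adding weeks: 1, 8, 15, 22, 29 — the last one ≤ 31 is the 29th.

Mar 29, 2069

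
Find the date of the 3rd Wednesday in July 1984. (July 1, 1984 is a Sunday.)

18 July 1984

July 1984 begins on a Sunday, so the first Wednesday is July 4 (3 days later).
The 3rd Wednesday is 2 weeks later: 4 + 14 = 18.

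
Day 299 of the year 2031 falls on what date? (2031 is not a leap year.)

January has 31 days (299 − 31 = 268 remain).
February has 28 days (268 − 28 = 240 remain).
March has 31 days (240 − 31 = 209 remain).
April has 30 days (209 − 30 = 179 remain).
May has 31 days (179 − 31 = 148 remain).
June has 30 days (148 − 30 = 118 remain).
July has 31 days (118 − 31 = 87 remain).
August has 31 days (87 − 31 = 56 remain).
September has 30 days (56 − 30 = 26 remain).
26 into October → October 26.

2031-10-26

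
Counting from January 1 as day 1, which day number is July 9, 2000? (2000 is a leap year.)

191

Days in months before July: 31 + 29 + 31 + 30 + 31 + 30 = 182.
Plus 9 days into July → day 191.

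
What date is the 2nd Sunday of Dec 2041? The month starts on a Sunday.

Dec 8, 2041

Dec 2041 begins on a Sunday, so the first Sunday is Dec 1.
The 2nd Sunday is 1 weeks later: 1 + 7 = 8.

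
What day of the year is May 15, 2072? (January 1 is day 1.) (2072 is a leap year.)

Days in months before May: 31 + 29 + 31 + 30 = 121.
Plus 15 days into May → day 136.

136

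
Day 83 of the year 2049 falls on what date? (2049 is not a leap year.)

Mar 24, 2049

Jan has 31 days (83 − 31 = 52 remain).
Feb has 28 days (52 − 28 = 24 remain).
24 into Mar → Mar 24.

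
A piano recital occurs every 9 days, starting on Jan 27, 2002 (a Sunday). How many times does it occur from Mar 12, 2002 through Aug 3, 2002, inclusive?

Occurrences land 9·i days after Jan 27, 2002 for i = 0, 1, 2, …
Mar 12, 2002 is 44 days after the start; 44 ÷ 9 = 4 remainder 8; since the remainder is 8, round up to i = 5. First occurrence in the window: #6 on Mar 13, 2002 (5×9 = 45 days in).
Aug 3, 2002 is 188 days after the start; 188 ÷ 9 = 20 remainder 8. Last occurrence in the window: #21 on Jul 26, 2002.
Occurrences #6 through #21: 16 in total.

16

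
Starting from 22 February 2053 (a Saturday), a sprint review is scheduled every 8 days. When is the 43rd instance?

24 January 2054

The 43rd occurrence is 42 intervals after the first: 42 × 8 = 336 days after 22 February 2053.
February has 28 days — 6 days to the end of February leaves 330.
March has 31 days (299 left).
April has 30 days (269 left).
May has 31 days (238 left).
June has 30 days (208 left).
July has 31 days (177 left).
August has 31 days (146 left).
September has 30 days (116 left).
October has 31 days (85 left).
November has 30 days (55 left).
December has 31 days (24 left).
24 days into January → 24 January 2054.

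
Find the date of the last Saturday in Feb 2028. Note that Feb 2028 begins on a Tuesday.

Feb 26, 2028

Feb 2028 begins on a Tuesday, so the first Saturday is Feb 5 (4 days later).
Feb 2028 has 29 days. Adding weeks: 5, 12, 19, 26 — the last one ≤ 29 is the 26th.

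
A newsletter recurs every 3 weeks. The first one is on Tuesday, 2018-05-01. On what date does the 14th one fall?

The 14th occurrence is 13 intervals after the first: 13 × 21 = 273 days after 2018-05-01.
May has 31 days — 30 days to the end of May leaves 243.
June has 30 days (213 left).
July has 31 days (182 left).
August has 31 days (151 left).
September has 30 days (121 left).
October has 31 days (90 left).
November has 30 days (60 left).
December has 31 days (29 left).
29 days into January → 2019-01-29.

2019-01-29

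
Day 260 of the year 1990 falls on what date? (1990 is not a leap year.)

January has 31 days (260 − 31 = 229 remain).
February has 28 days (229 − 28 = 201 remain).
March has 31 days (201 − 31 = 170 remain).
April has 30 days (170 − 30 = 140 remain).
May has 31 days (140 − 31 = 109 remain).
June has 30 days (109 − 30 = 79 remain).
July has 31 days (79 − 31 = 48 remain).
August has 31 days (48 − 31 = 17 remain).
17 into September → September 17.

17 September 1990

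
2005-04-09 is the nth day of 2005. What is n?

99

Days in months before April: 31 + 28 + 31 = 90.
Plus 9 days into April → day 99.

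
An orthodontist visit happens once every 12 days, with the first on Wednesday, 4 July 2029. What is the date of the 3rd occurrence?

The 3rd occurrence is 2 intervals after the first: 2 × 12 = 24 days after 4 July 2029.
24 days later is 28 July 2029.

28 July 2029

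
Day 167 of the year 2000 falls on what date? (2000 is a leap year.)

15 June 2000

January has 31 days (167 − 31 = 136 remain).
February has 29 days (136 − 29 = 107 remain).
March has 31 days (107 − 31 = 76 remain).
April has 30 days (76 − 30 = 46 remain).
May has 31 days (46 − 31 = 15 remain).
15 into June → June 15.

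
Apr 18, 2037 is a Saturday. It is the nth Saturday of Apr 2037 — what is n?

Day 18 falls in week ⌈18/7⌉ of the month.
Days 1–7 hold the 1st Saturday, 8–14 the 2nd, 15–21 the 3rd, 22–28 the 4th, 29–31 the 5th.
18 is in the range for the 3rd.

3rd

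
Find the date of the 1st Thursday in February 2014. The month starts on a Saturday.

February 2014 begins on a Saturday, so the first Thursday is February 6 (5 days later).

6 February 2014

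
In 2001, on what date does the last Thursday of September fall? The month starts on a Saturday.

27 September 2001

September 2001 begins on a Saturday, so the first Thursday is September 6 (5 days later).
September 2001 has 30 days. Adding weeks: 6, 13, 20, 27 — the last one ≤ 30 is the 27th.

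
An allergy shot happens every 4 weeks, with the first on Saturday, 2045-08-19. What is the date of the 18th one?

The 18th occurrence is 17 intervals after the first: 17 × 28 = 476 days after 2045-08-19.
August has 31 days — 12 days to the end of August leaves 464.
From end of August to end of 2045 is 122 days (342 left).
January has 31 days (311 left).
February has 28 days (283 left).
March has 31 days (252 left).
April has 30 days (222 left).
May has 31 days (191 left).
June has 30 days (161 left).
July has 31 days (130 left).
August has 31 days (99 left).
September has 30 days (69 left).
October has 31 days (38 left).
November has 30 days (8 left).
8 days into December → 2046-12-08.

2046-12-08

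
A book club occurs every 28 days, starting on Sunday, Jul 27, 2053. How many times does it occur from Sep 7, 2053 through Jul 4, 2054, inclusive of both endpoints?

Occurrences land 28·i days after Jul 27, 2053 for i = 0, 1, 2, …
Sep 7, 2053 is 42 days after the start; 42 ÷ 28 = 1 remainder 14; since the remainder is 14, round up to i = 2. First occurrence in the window: #3 on Sep 21, 2053 (2×28 = 56 days in).
Jul 4, 2054 is 342 days after the start; 342 ÷ 28 = 12 remainder 6. Last occurrence in the window: #13 on Jun 28, 2054.
Occurrences #3 through #13: 11 in total.

11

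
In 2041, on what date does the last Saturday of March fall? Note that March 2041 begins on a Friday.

2041-03-30

March 2041 begins on a Friday, so the first Saturday is March 2 (1 day later).
March 2041 has 31 days. Adding weeks: 2, 9, 16, 23, 30 — the last one ≤ 31 is the 30th.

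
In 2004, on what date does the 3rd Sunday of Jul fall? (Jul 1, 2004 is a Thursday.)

Jul 2004 begins on a Thursday, so the first Sunday is Jul 4 (3 days later).
The 3rd Sunday is 2 weeks later: 4 + 14 = 18.

Jul 18, 2004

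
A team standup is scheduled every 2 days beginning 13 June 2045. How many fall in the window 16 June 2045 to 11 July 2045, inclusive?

Occurrences land 2·i days after 13 June 2045 for i = 0, 1, 2, …
16 June 2045 is 3 days after the start; 3 ÷ 2 = 1 remainder 1; since the remainder is 1, round up to i = 2. First occurrence in the window: #3 on 17 June 2045 (2×2 = 4 days in).
11 July 2045 is 28 days after the start; 28 ÷ 2 = 14 remainder 0. Last occurrence in the window: #15 on 11 July 2045.
Occurrences #3 through #15: 13 in total.

13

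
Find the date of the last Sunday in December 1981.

1981-12-27

December 1981 begins on a Tuesday, so the first Sunday is December 6 (5 days later).
December 1981 has 31 days. Adding weeks: 6, 13, 20, 27 — the last one ≤ 31 is the 27th.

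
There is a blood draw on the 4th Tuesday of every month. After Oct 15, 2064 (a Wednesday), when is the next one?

Oct 28, 2064

Oct 2064 starts on a Wednesday; its first Tuesday is the 7th, so the 4th Tuesday is the 28th — Oct 28, 2064.
Oct 28, 2064 is after Oct 15, 2064, so that is the next one.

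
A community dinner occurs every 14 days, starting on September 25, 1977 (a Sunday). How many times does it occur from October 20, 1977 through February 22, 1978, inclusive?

Occurrences land 14·i days after September 25, 1977 for i = 0, 1, 2, …
October 20, 1977 is 25 days after the start; 25 ÷ 14 = 1 remainder 11; since the remainder is 11, round up to i = 2. First occurrence in the window: #3 on October 23, 1977 (2×14 = 28 days in).
February 22, 1978 is 150 days after the start; 150 ÷ 14 = 10 remainder 10. Last occurrence in the window: #11 on February 12, 1978.
Occurrences #3 through #11: 9 in total.

9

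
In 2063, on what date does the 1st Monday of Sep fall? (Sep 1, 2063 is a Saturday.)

Sep 3, 2063

Sep 2063 begins on a Saturday, so the first Monday is Sep 3 (2 days later).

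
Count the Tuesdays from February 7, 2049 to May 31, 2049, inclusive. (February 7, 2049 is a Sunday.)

16

February 7, 2049 is a Sunday; the first Tuesday on or after it is February 9, 2049 (2 days later).
From February 9, 2049 to May 31, 2049: 19 + 31 + 30 + 31 = 111 days (rest of February, March, April, May).
111 ÷ 7 = 15 full weeks with remainder 6, so 15 more Tuesdays after the first → 16.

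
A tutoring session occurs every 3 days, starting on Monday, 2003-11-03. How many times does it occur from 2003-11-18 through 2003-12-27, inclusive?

14

Occurrences land 3·i days after 2003-11-03 for i = 0, 1, 2, …
2003-11-18 is 15 days after the start; 15 ÷ 3 = 5 remainder 0. First occurrence in the window: #6 on 2003-11-18 (5×3 = 15 days in).
2003-12-27 is 54 days after the start; 54 ÷ 3 = 18 remainder 0. Last occurrence in the window: #19 on 2003-12-27.
Occurrences #6 through #19: 14 in total.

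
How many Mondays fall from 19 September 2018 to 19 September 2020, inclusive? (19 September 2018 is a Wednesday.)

104

19 September 2018 is a Wednesday; the first Monday on or after it is 24 September 2018 (5 days later).
From 24 September 2018 to 19 September 2020: 98 + 365 + 263 = 726 days (rest of 2018, 2019, to 19 September 2020 in 2020).
726 ÷ 7 = 103 full weeks with remainder 5, so 103 more Mondays after the first → 104.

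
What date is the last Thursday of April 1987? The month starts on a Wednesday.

April 30, 1987

April 1987 begins on a Wednesday, so the first Thursday is April 2 (1 day later).
April 1987 has 30 days. Adding weeks: 2, 9, 16, 23, 30 — the last one ≤ 30 is the 30th.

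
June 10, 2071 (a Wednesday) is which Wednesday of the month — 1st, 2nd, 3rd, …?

Day 10 falls in week ⌈10/7⌉ of the month.
Days 1–7 hold the 1st Wednesday, 8–14 the 2nd, 15–21 the 3rd, 22–28 the 4th, 29–31 the 5th.
10 is in the range for the 2nd.

2nd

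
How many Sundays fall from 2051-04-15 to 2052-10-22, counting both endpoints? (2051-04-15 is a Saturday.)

2051-04-15 is a Saturday; the first Sunday on or after it is 2051-04-16 (1 day later).
From 2051-04-16 to 2052-10-22: 259 + 296 = 555 days (rest of 2051, to 2052-10-22 in 2052).
555 ÷ 7 = 79 full weeks with remainder 2, so 79 more Sundays after the first → 80.

80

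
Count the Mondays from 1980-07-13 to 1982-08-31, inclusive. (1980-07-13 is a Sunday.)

1980-07-13 is a Sunday; the first Monday on or after it is 1980-07-14 (1 day later).
From 1980-07-14 to 1982-08-31: 170 + 365 + 243 = 778 days (rest of 1980, 1981, to 1982-08-31 in 1982).
778 ÷ 7 = 111 full weeks with remainder 1, so 111 more Mondays after the first → 112.

112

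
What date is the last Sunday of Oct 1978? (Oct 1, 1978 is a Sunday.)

Oct 29, 1978

Oct 1978 begins on a Sunday, so the first Sunday is Oct 1.
Oct 1978 has 31 days. Adding weeks: 1, 8, 15, 22, 29 — the last one ≤ 31 is the 29th.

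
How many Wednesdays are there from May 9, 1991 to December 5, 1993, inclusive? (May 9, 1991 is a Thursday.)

May 9, 1991 is a Thursday; the first Wednesday on or after it is May 15, 1991 (6 days later).
From May 15, 1991 to December 5, 1993: 230 + 366 + 339 = 935 days (rest of 1991, 1992, to December 5, 1993 in 1993).
935 ÷ 7 = 133 full weeks with remainder 4, so 133 more Wednesdays after the first → 134.

134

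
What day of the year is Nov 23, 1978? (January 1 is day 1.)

Days in months before Nov: 31 + 28 + 31 + 30 + 31 + 30 + 31 + 31 + 30 + 31 = 304.
Plus 23 days into Nov → day 327.

327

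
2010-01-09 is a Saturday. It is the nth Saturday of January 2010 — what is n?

Day 9 falls in week ⌈9/7⌉ of the month.
Days 1–7 hold the 1st Saturday, 8–14 the 2nd, 15–21 the 3rd, 22–28 the 4th, 29–31 the 5th.
9 is in the range for the 2nd.

2nd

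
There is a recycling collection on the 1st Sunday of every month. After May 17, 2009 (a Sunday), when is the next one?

May 2009 starts on a Friday, so its 1st Sunday is May 3, 2009 (2 days in).
That is not after May 17, 2009, so look at June 2009.
June 2009 starts on a Monday, so its 1st Sunday is June 7, 2009 (6 days in).

June 7, 2009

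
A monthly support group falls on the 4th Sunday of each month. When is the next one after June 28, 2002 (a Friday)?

June 2002 starts on a Saturday; its first Sunday is the 2nd, so the 4th Sunday is the 23rd — June 23, 2002.
That is not after June 28, 2002, so look at July 2002.
July 2002 starts on a Monday; its first Sunday is the 7th, so the 4th Sunday is the 28th — July 28, 2002.

July 28, 2002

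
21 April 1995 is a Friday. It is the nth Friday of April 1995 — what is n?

3rd

Day 21 falls in week ⌈21/7⌉ of the month.
Days 1–7 hold the 1st Friday, 8–14 the 2nd, 15–21 the 3rd, 22–28 the 4th, 29–31 the 5th.
21 is in the range for the 3rd.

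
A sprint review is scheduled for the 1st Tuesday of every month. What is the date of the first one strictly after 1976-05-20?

May 1976 starts on a Saturday, so its 1st Tuesday is 1976-05-04 (3 days in).
That is not after 1976-05-20, so look at June 1976.
June 1976 starts on a Tuesday, so its 1st Tuesday is 1976-06-01.

1976-06-01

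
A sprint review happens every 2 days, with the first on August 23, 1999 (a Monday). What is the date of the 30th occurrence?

October 20, 1999

The 30th occurrence is 29 intervals after the first: 29 × 2 = 58 days after August 23, 1999.
August has 31 days — 8 days to the end of August leaves 50.
September has 30 days (20 left).
20 days into October → October 20, 1999.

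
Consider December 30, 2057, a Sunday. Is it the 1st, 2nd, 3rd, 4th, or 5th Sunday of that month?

5th

Day 30 falls in week ⌈30/7⌉ of the month.
Days 1–7 hold the 1st Sunday, 8–14 the 2nd, 15–21 the 3rd, 22–28 the 4th, 29–31 the 5th.
30 is in the range for the 5th.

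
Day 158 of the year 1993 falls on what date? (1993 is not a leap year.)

Jan has 31 days (158 − 31 = 127 remain).
Feb has 28 days (127 − 28 = 99 remain).
Mar has 31 days (99 − 31 = 68 remain).
Apr has 30 days (68 − 30 = 38 remain).
May has 31 days (38 − 31 = 7 remain).
7 into Jun → Jun 7.

Jun 7, 1993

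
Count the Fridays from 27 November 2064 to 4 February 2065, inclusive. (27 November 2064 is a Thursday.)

27 November 2064 is a Thursday; the first Friday on or after it is 28 November 2064 (1 day later).
From 28 November 2064 to 4 February 2065: 2 + 31 + 31 + 4 = 68 days (rest of November, December, January, February).
68 ÷ 7 = 9 full weeks with remainder 5, so 9 more Fridays after the first → 10.

10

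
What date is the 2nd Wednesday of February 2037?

February 2037 begins on a Sunday, so the first Wednesday is February 4 (3 days later).
The 2nd Wednesday is 1 weeks later: 4 + 7 = 11.

February 11, 2037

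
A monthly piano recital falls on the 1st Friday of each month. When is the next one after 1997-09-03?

September 1997 starts on a Monday, so its 1st Friday is 1997-09-05 (4 days in).
1997-09-05 is after 1997-09-03, so that is the next one.

1997-09-05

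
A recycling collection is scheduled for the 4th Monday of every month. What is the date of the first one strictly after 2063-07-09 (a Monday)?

2063-07-23

July 2063 starts on a Sunday; its first Monday is the 2nd, so the 4th Monday is the 23rd — 2063-07-23.
2063-07-23 is after 2063-07-09, so that is the next one.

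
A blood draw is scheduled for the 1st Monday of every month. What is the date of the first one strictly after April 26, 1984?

April 1984 starts on a Sunday, so its 1st Monday is April 2, 1984 (1 day in).
That is not after April 26, 1984, so look at May 1984.
May 1984 starts on a Tuesday, so its 1st Monday is May 7, 1984 (6 days in).

May 7, 1984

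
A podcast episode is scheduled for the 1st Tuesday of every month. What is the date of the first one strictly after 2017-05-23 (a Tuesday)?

May 2017 starts on a Monday, so its 1st Tuesday is 2017-05-02 (1 day in).
That is not after 2017-05-23, so look at June 2017.
June 2017 starts on a Thursday, so its 1st Tuesday is 2017-06-06 (5 days in).

2017-06-06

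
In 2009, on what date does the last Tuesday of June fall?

The first Tuesday of June 2009 is June 2.
June 2009 has 30 days. Adding weeks: 2, 9, 16, 23, 30 — the last one ≤ 30 is the 30th.

June 30, 2009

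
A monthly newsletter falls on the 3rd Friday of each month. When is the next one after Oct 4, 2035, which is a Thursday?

Oct 19, 2035

Oct 2035 starts on a Monday; its first Friday is the 5th, so the 3rd Friday is the 19th — Oct 19, 2035.
Oct 19, 2035 is after Oct 4, 2035, so that is the next one.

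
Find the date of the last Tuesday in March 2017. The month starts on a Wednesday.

March 2017 begins on a Wednesday, so the first Tuesday is March 7 (6 days later).
March 2017 has 31 days. Adding weeks: 7, 14, 21, 28 — the last one ≤ 31 is the 28th.

2017-03-28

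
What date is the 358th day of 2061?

Dec 24, 2061

Jan has 31 days (358 − 31 = 327 remain).
Feb has 28 days (327 − 28 = 299 remain).
Mar has 31 days (299 − 31 = 268 remain).
Apr has 30 days (268 − 30 = 238 remain).
May has 31 days (238 − 31 = 207 remain).
Jun has 30 days (207 − 30 = 177 remain).
Jul has 31 days (177 − 31 = 146 remain).
Aug has 31 days (146 − 31 = 115 remain).
Sep has 30 days (115 − 30 = 85 remain).
Oct has 31 days (85 − 31 = 54 remain).
Nov has 30 days (54 − 30 = 24 remain).
24 into Dec → Dec 24.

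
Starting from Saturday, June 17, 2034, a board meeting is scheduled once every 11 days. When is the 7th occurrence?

August 22, 2034

The 7th occurrence is 6 intervals after the first: 6 × 11 = 66 days after June 17, 2034.
June has 30 days — 13 days to the end of June leaves 53.
July has 31 days (22 left).
22 days into August → August 22, 2034.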